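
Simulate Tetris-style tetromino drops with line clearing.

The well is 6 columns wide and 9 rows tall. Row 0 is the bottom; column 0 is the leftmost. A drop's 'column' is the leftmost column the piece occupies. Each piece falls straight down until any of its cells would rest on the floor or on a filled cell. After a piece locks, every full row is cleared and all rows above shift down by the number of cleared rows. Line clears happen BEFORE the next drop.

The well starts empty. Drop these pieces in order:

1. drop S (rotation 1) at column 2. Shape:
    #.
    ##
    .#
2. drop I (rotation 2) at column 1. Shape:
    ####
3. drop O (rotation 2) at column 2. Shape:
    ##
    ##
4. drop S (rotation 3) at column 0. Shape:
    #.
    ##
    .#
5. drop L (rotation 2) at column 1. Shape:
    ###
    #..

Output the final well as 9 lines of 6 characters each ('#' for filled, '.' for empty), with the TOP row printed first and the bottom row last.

Answer: ......
.###..
##....
####..
.###..
.####.
..#...
..##..
...#..

Derivation:
Drop 1: S rot1 at col 2 lands with bottom-row=0; cleared 0 line(s) (total 0); column heights now [0 0 3 2 0 0], max=3
Drop 2: I rot2 at col 1 lands with bottom-row=3; cleared 0 line(s) (total 0); column heights now [0 4 4 4 4 0], max=4
Drop 3: O rot2 at col 2 lands with bottom-row=4; cleared 0 line(s) (total 0); column heights now [0 4 6 6 4 0], max=6
Drop 4: S rot3 at col 0 lands with bottom-row=4; cleared 0 line(s) (total 0); column heights now [7 6 6 6 4 0], max=7
Drop 5: L rot2 at col 1 lands with bottom-row=6; cleared 0 line(s) (total 0); column heights now [7 8 8 8 4 0], max=8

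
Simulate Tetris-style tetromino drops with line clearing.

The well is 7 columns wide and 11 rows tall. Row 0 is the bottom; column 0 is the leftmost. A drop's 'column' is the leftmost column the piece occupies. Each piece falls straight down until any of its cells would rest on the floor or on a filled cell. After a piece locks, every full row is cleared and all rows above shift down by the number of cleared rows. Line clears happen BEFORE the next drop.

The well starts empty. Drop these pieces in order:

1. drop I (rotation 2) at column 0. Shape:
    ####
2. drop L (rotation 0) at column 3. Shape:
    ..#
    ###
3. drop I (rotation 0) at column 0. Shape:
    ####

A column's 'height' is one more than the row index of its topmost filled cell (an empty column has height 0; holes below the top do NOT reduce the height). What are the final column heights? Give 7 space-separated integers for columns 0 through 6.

Answer: 3 3 3 3 2 3 0

Derivation:
Drop 1: I rot2 at col 0 lands with bottom-row=0; cleared 0 line(s) (total 0); column heights now [1 1 1 1 0 0 0], max=1
Drop 2: L rot0 at col 3 lands with bottom-row=1; cleared 0 line(s) (total 0); column heights now [1 1 1 2 2 3 0], max=3
Drop 3: I rot0 at col 0 lands with bottom-row=2; cleared 0 line(s) (total 0); column heights now [3 3 3 3 2 3 0], max=3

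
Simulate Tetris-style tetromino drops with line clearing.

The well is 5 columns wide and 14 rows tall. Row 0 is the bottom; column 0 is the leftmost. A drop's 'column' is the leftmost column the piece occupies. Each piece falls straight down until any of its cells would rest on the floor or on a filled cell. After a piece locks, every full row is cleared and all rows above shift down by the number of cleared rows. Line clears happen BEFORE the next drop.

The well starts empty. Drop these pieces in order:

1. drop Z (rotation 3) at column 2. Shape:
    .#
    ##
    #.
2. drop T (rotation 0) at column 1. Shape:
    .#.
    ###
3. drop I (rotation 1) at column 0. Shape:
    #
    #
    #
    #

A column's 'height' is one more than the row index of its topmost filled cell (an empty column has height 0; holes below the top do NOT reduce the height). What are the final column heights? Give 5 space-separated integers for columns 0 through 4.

Drop 1: Z rot3 at col 2 lands with bottom-row=0; cleared 0 line(s) (total 0); column heights now [0 0 2 3 0], max=3
Drop 2: T rot0 at col 1 lands with bottom-row=3; cleared 0 line(s) (total 0); column heights now [0 4 5 4 0], max=5
Drop 3: I rot1 at col 0 lands with bottom-row=0; cleared 0 line(s) (total 0); column heights now [4 4 5 4 0], max=5

Answer: 4 4 5 4 0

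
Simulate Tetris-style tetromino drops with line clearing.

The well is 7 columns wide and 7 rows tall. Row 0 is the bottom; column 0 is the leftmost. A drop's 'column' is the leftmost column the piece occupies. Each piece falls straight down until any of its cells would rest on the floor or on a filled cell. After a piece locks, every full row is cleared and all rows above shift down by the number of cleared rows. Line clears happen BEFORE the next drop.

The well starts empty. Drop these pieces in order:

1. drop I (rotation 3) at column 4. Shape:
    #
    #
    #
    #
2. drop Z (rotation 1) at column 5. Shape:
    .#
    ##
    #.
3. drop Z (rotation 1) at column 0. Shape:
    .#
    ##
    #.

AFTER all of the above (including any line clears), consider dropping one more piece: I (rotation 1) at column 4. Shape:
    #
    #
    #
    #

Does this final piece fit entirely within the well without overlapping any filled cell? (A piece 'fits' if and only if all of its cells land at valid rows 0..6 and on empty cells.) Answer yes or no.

Answer: no

Derivation:
Drop 1: I rot3 at col 4 lands with bottom-row=0; cleared 0 line(s) (total 0); column heights now [0 0 0 0 4 0 0], max=4
Drop 2: Z rot1 at col 5 lands with bottom-row=0; cleared 0 line(s) (total 0); column heights now [0 0 0 0 4 2 3], max=4
Drop 3: Z rot1 at col 0 lands with bottom-row=0; cleared 0 line(s) (total 0); column heights now [2 3 0 0 4 2 3], max=4
Test piece I rot1 at col 4 (width 1): heights before test = [2 3 0 0 4 2 3]; fits = False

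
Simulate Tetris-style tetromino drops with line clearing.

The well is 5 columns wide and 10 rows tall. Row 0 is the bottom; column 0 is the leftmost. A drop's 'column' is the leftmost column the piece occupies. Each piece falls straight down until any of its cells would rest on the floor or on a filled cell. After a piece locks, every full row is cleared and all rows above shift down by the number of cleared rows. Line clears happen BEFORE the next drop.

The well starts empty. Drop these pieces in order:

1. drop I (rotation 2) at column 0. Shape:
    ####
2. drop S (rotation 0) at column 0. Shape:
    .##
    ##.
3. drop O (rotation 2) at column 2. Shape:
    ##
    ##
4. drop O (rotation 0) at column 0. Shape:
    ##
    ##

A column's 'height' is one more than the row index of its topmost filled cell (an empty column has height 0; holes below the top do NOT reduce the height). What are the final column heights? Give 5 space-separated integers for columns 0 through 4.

Drop 1: I rot2 at col 0 lands with bottom-row=0; cleared 0 line(s) (total 0); column heights now [1 1 1 1 0], max=1
Drop 2: S rot0 at col 0 lands with bottom-row=1; cleared 0 line(s) (total 0); column heights now [2 3 3 1 0], max=3
Drop 3: O rot2 at col 2 lands with bottom-row=3; cleared 0 line(s) (total 0); column heights now [2 3 5 5 0], max=5
Drop 4: O rot0 at col 0 lands with bottom-row=3; cleared 0 line(s) (total 0); column heights now [5 5 5 5 0], max=5

Answer: 5 5 5 5 0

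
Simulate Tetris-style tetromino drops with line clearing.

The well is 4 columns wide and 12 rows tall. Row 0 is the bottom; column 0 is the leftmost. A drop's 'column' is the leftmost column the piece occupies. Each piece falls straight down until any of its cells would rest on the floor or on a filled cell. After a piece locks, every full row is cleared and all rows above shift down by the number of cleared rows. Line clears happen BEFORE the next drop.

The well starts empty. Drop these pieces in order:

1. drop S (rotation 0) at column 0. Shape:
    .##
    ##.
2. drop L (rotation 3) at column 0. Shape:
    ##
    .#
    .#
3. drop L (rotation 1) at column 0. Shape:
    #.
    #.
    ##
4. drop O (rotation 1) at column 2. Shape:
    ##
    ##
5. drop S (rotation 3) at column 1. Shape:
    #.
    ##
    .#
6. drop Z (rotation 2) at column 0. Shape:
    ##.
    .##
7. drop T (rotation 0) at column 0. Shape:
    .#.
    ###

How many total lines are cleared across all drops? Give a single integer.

Answer: 0

Derivation:
Drop 1: S rot0 at col 0 lands with bottom-row=0; cleared 0 line(s) (total 0); column heights now [1 2 2 0], max=2
Drop 2: L rot3 at col 0 lands with bottom-row=2; cleared 0 line(s) (total 0); column heights now [5 5 2 0], max=5
Drop 3: L rot1 at col 0 lands with bottom-row=5; cleared 0 line(s) (total 0); column heights now [8 6 2 0], max=8
Drop 4: O rot1 at col 2 lands with bottom-row=2; cleared 0 line(s) (total 0); column heights now [8 6 4 4], max=8
Drop 5: S rot3 at col 1 lands with bottom-row=5; cleared 0 line(s) (total 0); column heights now [8 8 7 4], max=8
Drop 6: Z rot2 at col 0 lands with bottom-row=8; cleared 0 line(s) (total 0); column heights now [10 10 9 4], max=10
Drop 7: T rot0 at col 0 lands with bottom-row=10; cleared 0 line(s) (total 0); column heights now [11 12 11 4], max=12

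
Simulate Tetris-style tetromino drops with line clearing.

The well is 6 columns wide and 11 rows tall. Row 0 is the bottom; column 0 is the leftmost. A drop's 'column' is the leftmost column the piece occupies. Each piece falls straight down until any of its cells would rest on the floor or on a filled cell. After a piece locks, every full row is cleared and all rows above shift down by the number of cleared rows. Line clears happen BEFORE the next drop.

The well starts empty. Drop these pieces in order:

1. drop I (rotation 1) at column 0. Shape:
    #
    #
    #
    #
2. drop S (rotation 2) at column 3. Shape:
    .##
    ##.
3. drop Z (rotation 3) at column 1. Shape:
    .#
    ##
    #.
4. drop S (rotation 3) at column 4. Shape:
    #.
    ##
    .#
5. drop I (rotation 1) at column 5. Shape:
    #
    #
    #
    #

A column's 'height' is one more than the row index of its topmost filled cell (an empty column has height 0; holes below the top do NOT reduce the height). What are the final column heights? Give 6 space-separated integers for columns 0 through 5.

Answer: 4 2 3 1 5 8

Derivation:
Drop 1: I rot1 at col 0 lands with bottom-row=0; cleared 0 line(s) (total 0); column heights now [4 0 0 0 0 0], max=4
Drop 2: S rot2 at col 3 lands with bottom-row=0; cleared 0 line(s) (total 0); column heights now [4 0 0 1 2 2], max=4
Drop 3: Z rot3 at col 1 lands with bottom-row=0; cleared 0 line(s) (total 0); column heights now [4 2 3 1 2 2], max=4
Drop 4: S rot3 at col 4 lands with bottom-row=2; cleared 0 line(s) (total 0); column heights now [4 2 3 1 5 4], max=5
Drop 5: I rot1 at col 5 lands with bottom-row=4; cleared 0 line(s) (total 0); column heights now [4 2 3 1 5 8], max=8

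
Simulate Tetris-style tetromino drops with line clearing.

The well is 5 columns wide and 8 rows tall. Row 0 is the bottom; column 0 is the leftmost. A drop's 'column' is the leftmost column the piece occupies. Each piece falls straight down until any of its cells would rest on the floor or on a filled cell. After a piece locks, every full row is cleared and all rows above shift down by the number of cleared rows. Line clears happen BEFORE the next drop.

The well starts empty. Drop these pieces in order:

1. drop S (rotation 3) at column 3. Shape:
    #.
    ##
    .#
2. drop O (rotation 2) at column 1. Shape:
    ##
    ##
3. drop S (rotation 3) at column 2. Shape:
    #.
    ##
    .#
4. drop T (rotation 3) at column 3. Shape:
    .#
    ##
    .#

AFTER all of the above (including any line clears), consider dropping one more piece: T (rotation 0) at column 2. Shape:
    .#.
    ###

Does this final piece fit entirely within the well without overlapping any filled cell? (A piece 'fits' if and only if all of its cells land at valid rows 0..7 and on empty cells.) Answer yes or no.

Drop 1: S rot3 at col 3 lands with bottom-row=0; cleared 0 line(s) (total 0); column heights now [0 0 0 3 2], max=3
Drop 2: O rot2 at col 1 lands with bottom-row=0; cleared 0 line(s) (total 0); column heights now [0 2 2 3 2], max=3
Drop 3: S rot3 at col 2 lands with bottom-row=3; cleared 0 line(s) (total 0); column heights now [0 2 6 5 2], max=6
Drop 4: T rot3 at col 3 lands with bottom-row=4; cleared 0 line(s) (total 0); column heights now [0 2 6 6 7], max=7
Test piece T rot0 at col 2 (width 3): heights before test = [0 2 6 6 7]; fits = False

Answer: no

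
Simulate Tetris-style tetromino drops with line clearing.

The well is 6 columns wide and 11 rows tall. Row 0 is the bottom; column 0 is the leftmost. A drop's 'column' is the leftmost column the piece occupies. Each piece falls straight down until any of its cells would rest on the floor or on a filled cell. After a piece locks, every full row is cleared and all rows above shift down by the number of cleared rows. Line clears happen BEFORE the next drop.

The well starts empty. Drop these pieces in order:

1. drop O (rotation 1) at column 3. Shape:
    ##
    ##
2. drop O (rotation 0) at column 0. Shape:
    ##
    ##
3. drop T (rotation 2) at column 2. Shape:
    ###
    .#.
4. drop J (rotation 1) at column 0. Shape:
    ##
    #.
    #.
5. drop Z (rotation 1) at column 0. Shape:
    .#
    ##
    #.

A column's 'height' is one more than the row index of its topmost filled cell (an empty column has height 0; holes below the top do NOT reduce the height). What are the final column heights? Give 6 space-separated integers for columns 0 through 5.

Answer: 7 8 4 4 4 0

Derivation:
Drop 1: O rot1 at col 3 lands with bottom-row=0; cleared 0 line(s) (total 0); column heights now [0 0 0 2 2 0], max=2
Drop 2: O rot0 at col 0 lands with bottom-row=0; cleared 0 line(s) (total 0); column heights now [2 2 0 2 2 0], max=2
Drop 3: T rot2 at col 2 lands with bottom-row=2; cleared 0 line(s) (total 0); column heights now [2 2 4 4 4 0], max=4
Drop 4: J rot1 at col 0 lands with bottom-row=2; cleared 0 line(s) (total 0); column heights now [5 5 4 4 4 0], max=5
Drop 5: Z rot1 at col 0 lands with bottom-row=5; cleared 0 line(s) (total 0); column heights now [7 8 4 4 4 0], max=8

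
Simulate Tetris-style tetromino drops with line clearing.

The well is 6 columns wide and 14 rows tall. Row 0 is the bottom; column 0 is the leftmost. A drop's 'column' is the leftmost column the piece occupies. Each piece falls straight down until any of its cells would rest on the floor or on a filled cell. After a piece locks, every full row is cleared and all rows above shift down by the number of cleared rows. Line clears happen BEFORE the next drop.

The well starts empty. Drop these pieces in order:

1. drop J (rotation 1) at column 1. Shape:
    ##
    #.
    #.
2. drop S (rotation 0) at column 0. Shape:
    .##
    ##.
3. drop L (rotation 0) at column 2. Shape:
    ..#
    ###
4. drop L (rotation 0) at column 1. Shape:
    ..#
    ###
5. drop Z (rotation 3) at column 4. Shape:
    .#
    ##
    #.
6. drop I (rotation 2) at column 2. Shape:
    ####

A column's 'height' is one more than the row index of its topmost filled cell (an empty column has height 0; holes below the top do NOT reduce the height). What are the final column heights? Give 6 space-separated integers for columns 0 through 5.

Answer: 4 7 11 11 11 11

Derivation:
Drop 1: J rot1 at col 1 lands with bottom-row=0; cleared 0 line(s) (total 0); column heights now [0 3 3 0 0 0], max=3
Drop 2: S rot0 at col 0 lands with bottom-row=3; cleared 0 line(s) (total 0); column heights now [4 5 5 0 0 0], max=5
Drop 3: L rot0 at col 2 lands with bottom-row=5; cleared 0 line(s) (total 0); column heights now [4 5 6 6 7 0], max=7
Drop 4: L rot0 at col 1 lands with bottom-row=6; cleared 0 line(s) (total 0); column heights now [4 7 7 8 7 0], max=8
Drop 5: Z rot3 at col 4 lands with bottom-row=7; cleared 0 line(s) (total 0); column heights now [4 7 7 8 9 10], max=10
Drop 6: I rot2 at col 2 lands with bottom-row=10; cleared 0 line(s) (total 0); column heights now [4 7 11 11 11 11], max=11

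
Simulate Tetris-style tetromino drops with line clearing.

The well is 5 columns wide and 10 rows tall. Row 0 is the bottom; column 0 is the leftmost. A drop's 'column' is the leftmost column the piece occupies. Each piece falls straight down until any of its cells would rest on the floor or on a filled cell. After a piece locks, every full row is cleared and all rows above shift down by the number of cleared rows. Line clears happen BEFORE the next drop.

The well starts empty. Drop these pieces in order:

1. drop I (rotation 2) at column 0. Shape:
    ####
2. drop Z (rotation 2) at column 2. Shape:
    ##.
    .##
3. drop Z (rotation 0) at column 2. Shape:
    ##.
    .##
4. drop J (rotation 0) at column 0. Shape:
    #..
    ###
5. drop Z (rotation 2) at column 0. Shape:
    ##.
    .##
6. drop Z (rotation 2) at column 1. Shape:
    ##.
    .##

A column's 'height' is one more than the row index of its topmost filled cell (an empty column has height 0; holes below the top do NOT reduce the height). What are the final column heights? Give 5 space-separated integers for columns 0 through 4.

Answer: 8 9 9 8 4

Derivation:
Drop 1: I rot2 at col 0 lands with bottom-row=0; cleared 0 line(s) (total 0); column heights now [1 1 1 1 0], max=1
Drop 2: Z rot2 at col 2 lands with bottom-row=1; cleared 0 line(s) (total 0); column heights now [1 1 3 3 2], max=3
Drop 3: Z rot0 at col 2 lands with bottom-row=3; cleared 0 line(s) (total 0); column heights now [1 1 5 5 4], max=5
Drop 4: J rot0 at col 0 lands with bottom-row=5; cleared 0 line(s) (total 0); column heights now [7 6 6 5 4], max=7
Drop 5: Z rot2 at col 0 lands with bottom-row=6; cleared 0 line(s) (total 0); column heights now [8 8 7 5 4], max=8
Drop 6: Z rot2 at col 1 lands with bottom-row=7; cleared 0 line(s) (total 0); column heights now [8 9 9 8 4], max=9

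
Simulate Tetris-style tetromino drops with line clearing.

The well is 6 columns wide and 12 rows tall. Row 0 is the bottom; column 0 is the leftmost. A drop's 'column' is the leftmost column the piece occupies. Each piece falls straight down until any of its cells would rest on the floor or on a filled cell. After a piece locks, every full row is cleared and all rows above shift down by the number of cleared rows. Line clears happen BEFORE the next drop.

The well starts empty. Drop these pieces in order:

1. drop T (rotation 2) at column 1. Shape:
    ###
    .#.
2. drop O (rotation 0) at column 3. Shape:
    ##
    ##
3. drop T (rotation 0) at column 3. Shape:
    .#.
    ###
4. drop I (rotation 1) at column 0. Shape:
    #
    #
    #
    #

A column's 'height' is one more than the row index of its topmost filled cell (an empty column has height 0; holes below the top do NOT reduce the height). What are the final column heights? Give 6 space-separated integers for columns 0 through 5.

Drop 1: T rot2 at col 1 lands with bottom-row=0; cleared 0 line(s) (total 0); column heights now [0 2 2 2 0 0], max=2
Drop 2: O rot0 at col 3 lands with bottom-row=2; cleared 0 line(s) (total 0); column heights now [0 2 2 4 4 0], max=4
Drop 3: T rot0 at col 3 lands with bottom-row=4; cleared 0 line(s) (total 0); column heights now [0 2 2 5 6 5], max=6
Drop 4: I rot1 at col 0 lands with bottom-row=0; cleared 0 line(s) (total 0); column heights now [4 2 2 5 6 5], max=6

Answer: 4 2 2 5 6 5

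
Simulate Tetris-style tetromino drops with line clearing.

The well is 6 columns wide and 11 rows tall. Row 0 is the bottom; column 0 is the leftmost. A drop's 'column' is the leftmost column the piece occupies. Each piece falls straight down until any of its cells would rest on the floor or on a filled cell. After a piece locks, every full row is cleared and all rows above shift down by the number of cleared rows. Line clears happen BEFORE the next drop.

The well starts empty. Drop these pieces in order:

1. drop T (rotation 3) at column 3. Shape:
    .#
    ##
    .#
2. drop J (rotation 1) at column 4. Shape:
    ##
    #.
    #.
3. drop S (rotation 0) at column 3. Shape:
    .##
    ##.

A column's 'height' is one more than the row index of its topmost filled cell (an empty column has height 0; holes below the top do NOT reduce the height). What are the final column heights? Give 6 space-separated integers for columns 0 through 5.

Answer: 0 0 0 7 8 8

Derivation:
Drop 1: T rot3 at col 3 lands with bottom-row=0; cleared 0 line(s) (total 0); column heights now [0 0 0 2 3 0], max=3
Drop 2: J rot1 at col 4 lands with bottom-row=3; cleared 0 line(s) (total 0); column heights now [0 0 0 2 6 6], max=6
Drop 3: S rot0 at col 3 lands with bottom-row=6; cleared 0 line(s) (total 0); column heights now [0 0 0 7 8 8], max=8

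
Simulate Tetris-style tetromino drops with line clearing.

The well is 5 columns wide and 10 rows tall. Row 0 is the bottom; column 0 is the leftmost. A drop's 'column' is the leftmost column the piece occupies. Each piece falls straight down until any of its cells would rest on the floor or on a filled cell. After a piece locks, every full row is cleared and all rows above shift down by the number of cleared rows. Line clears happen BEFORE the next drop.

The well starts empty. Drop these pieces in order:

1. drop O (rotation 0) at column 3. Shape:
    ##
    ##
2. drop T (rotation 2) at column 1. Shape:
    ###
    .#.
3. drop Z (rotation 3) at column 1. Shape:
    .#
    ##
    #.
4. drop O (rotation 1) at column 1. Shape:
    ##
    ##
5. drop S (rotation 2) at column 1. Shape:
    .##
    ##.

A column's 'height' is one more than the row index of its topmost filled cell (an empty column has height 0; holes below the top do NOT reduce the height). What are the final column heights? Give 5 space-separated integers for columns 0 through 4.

Answer: 0 9 10 10 2

Derivation:
Drop 1: O rot0 at col 3 lands with bottom-row=0; cleared 0 line(s) (total 0); column heights now [0 0 0 2 2], max=2
Drop 2: T rot2 at col 1 lands with bottom-row=1; cleared 0 line(s) (total 0); column heights now [0 3 3 3 2], max=3
Drop 3: Z rot3 at col 1 lands with bottom-row=3; cleared 0 line(s) (total 0); column heights now [0 5 6 3 2], max=6
Drop 4: O rot1 at col 1 lands with bottom-row=6; cleared 0 line(s) (total 0); column heights now [0 8 8 3 2], max=8
Drop 5: S rot2 at col 1 lands with bottom-row=8; cleared 0 line(s) (total 0); column heights now [0 9 10 10 2], max=10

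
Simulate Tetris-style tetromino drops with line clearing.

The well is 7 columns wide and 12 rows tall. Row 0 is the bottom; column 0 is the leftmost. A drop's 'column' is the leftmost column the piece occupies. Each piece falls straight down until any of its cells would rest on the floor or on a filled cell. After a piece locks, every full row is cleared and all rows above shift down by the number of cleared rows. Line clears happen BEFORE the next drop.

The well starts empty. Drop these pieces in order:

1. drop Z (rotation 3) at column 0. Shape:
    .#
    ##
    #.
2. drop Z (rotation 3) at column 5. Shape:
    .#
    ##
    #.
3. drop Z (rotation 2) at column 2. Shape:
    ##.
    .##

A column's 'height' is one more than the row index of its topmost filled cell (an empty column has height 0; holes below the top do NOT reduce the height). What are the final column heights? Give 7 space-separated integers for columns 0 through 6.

Answer: 2 3 2 2 1 2 3

Derivation:
Drop 1: Z rot3 at col 0 lands with bottom-row=0; cleared 0 line(s) (total 0); column heights now [2 3 0 0 0 0 0], max=3
Drop 2: Z rot3 at col 5 lands with bottom-row=0; cleared 0 line(s) (total 0); column heights now [2 3 0 0 0 2 3], max=3
Drop 3: Z rot2 at col 2 lands with bottom-row=0; cleared 0 line(s) (total 0); column heights now [2 3 2 2 1 2 3], max=3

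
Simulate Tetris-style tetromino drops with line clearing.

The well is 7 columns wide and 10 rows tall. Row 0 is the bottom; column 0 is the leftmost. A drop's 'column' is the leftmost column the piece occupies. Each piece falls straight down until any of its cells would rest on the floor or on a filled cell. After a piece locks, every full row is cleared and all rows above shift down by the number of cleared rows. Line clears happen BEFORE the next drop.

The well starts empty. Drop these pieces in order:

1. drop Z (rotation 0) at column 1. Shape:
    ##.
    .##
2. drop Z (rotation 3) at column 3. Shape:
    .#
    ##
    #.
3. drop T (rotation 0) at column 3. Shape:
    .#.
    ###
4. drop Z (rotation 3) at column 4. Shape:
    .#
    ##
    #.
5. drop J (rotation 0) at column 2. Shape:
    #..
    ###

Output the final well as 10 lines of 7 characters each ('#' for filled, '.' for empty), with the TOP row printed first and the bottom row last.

Answer: ..#....
..####.
....##.
....#..
....#..
...###.
....#..
...##..
.###...
..##...

Derivation:
Drop 1: Z rot0 at col 1 lands with bottom-row=0; cleared 0 line(s) (total 0); column heights now [0 2 2 1 0 0 0], max=2
Drop 2: Z rot3 at col 3 lands with bottom-row=1; cleared 0 line(s) (total 0); column heights now [0 2 2 3 4 0 0], max=4
Drop 3: T rot0 at col 3 lands with bottom-row=4; cleared 0 line(s) (total 0); column heights now [0 2 2 5 6 5 0], max=6
Drop 4: Z rot3 at col 4 lands with bottom-row=6; cleared 0 line(s) (total 0); column heights now [0 2 2 5 8 9 0], max=9
Drop 5: J rot0 at col 2 lands with bottom-row=8; cleared 0 line(s) (total 0); column heights now [0 2 10 9 9 9 0], max=10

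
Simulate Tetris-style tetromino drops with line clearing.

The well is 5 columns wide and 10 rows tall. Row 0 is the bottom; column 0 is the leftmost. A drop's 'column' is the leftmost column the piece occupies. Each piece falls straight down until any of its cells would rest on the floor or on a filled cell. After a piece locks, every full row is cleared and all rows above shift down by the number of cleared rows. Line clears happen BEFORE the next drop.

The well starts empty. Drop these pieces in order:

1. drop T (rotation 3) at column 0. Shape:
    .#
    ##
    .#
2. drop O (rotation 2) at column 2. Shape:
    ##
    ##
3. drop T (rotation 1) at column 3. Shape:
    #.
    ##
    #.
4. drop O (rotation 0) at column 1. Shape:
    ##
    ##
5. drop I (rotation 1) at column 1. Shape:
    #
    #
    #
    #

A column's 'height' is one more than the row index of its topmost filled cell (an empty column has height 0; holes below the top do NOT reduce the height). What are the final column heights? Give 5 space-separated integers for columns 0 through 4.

Drop 1: T rot3 at col 0 lands with bottom-row=0; cleared 0 line(s) (total 0); column heights now [2 3 0 0 0], max=3
Drop 2: O rot2 at col 2 lands with bottom-row=0; cleared 0 line(s) (total 0); column heights now [2 3 2 2 0], max=3
Drop 3: T rot1 at col 3 lands with bottom-row=2; cleared 0 line(s) (total 0); column heights now [2 3 2 5 4], max=5
Drop 4: O rot0 at col 1 lands with bottom-row=3; cleared 0 line(s) (total 0); column heights now [2 5 5 5 4], max=5
Drop 5: I rot1 at col 1 lands with bottom-row=5; cleared 0 line(s) (total 0); column heights now [2 9 5 5 4], max=9

Answer: 2 9 5 5 4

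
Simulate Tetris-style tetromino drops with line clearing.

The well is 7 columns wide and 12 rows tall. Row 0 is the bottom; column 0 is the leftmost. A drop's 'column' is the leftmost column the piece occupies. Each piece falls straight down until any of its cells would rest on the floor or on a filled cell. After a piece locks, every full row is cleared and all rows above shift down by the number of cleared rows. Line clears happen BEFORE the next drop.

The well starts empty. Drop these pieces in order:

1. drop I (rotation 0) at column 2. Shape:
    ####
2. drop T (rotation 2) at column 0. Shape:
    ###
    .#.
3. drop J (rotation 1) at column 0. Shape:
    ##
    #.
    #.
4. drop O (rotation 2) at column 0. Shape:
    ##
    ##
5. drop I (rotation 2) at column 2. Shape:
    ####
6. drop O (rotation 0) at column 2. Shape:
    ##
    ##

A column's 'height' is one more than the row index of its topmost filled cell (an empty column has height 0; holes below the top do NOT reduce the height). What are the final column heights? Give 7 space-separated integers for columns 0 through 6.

Answer: 7 7 5 5 3 3 0

Derivation:
Drop 1: I rot0 at col 2 lands with bottom-row=0; cleared 0 line(s) (total 0); column heights now [0 0 1 1 1 1 0], max=1
Drop 2: T rot2 at col 0 lands with bottom-row=0; cleared 0 line(s) (total 0); column heights now [2 2 2 1 1 1 0], max=2
Drop 3: J rot1 at col 0 lands with bottom-row=2; cleared 0 line(s) (total 0); column heights now [5 5 2 1 1 1 0], max=5
Drop 4: O rot2 at col 0 lands with bottom-row=5; cleared 0 line(s) (total 0); column heights now [7 7 2 1 1 1 0], max=7
Drop 5: I rot2 at col 2 lands with bottom-row=2; cleared 0 line(s) (total 0); column heights now [7 7 3 3 3 3 0], max=7
Drop 6: O rot0 at col 2 lands with bottom-row=3; cleared 0 line(s) (total 0); column heights now [7 7 5 5 3 3 0], max=7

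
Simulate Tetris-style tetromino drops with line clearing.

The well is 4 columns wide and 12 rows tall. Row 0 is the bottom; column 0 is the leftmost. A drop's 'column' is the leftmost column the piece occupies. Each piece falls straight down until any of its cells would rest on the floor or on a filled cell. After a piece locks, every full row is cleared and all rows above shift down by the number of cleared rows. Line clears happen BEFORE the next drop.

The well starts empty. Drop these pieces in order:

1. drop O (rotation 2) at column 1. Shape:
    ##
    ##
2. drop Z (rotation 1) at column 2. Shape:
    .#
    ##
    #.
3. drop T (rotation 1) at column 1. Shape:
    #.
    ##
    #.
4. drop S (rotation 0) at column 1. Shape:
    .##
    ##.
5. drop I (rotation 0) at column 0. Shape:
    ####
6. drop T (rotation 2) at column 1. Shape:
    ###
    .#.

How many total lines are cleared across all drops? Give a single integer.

Drop 1: O rot2 at col 1 lands with bottom-row=0; cleared 0 line(s) (total 0); column heights now [0 2 2 0], max=2
Drop 2: Z rot1 at col 2 lands with bottom-row=2; cleared 0 line(s) (total 0); column heights now [0 2 4 5], max=5
Drop 3: T rot1 at col 1 lands with bottom-row=3; cleared 0 line(s) (total 0); column heights now [0 6 5 5], max=6
Drop 4: S rot0 at col 1 lands with bottom-row=6; cleared 0 line(s) (total 0); column heights now [0 7 8 8], max=8
Drop 5: I rot0 at col 0 lands with bottom-row=8; cleared 1 line(s) (total 1); column heights now [0 7 8 8], max=8
Drop 6: T rot2 at col 1 lands with bottom-row=8; cleared 0 line(s) (total 1); column heights now [0 10 10 10], max=10

Answer: 1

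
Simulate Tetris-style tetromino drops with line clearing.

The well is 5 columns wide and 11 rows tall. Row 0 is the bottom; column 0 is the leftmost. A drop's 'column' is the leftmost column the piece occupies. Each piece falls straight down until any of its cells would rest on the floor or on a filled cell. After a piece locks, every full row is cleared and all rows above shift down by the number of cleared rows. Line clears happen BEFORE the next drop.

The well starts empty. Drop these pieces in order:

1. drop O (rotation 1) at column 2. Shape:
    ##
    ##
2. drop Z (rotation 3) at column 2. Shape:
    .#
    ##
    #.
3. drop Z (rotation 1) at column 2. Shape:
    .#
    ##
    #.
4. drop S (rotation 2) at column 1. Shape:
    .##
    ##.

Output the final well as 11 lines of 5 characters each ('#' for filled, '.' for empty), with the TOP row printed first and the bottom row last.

Drop 1: O rot1 at col 2 lands with bottom-row=0; cleared 0 line(s) (total 0); column heights now [0 0 2 2 0], max=2
Drop 2: Z rot3 at col 2 lands with bottom-row=2; cleared 0 line(s) (total 0); column heights now [0 0 4 5 0], max=5
Drop 3: Z rot1 at col 2 lands with bottom-row=4; cleared 0 line(s) (total 0); column heights now [0 0 6 7 0], max=7
Drop 4: S rot2 at col 1 lands with bottom-row=6; cleared 0 line(s) (total 0); column heights now [0 7 8 8 0], max=8

Answer: .....
.....
.....
..##.
.###.
..##.
..##.
..##.
..#..
..##.
..##.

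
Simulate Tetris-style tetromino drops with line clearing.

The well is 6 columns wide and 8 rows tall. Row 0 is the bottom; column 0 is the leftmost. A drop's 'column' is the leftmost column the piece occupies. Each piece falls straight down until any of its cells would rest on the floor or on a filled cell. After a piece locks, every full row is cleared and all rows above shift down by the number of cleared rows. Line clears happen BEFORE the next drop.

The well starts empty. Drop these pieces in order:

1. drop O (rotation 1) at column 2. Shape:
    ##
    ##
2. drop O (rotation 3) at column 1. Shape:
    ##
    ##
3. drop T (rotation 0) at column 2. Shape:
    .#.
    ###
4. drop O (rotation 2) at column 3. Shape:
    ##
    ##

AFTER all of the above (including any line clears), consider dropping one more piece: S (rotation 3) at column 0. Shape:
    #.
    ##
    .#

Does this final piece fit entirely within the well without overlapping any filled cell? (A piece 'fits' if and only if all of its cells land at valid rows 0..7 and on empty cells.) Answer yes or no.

Drop 1: O rot1 at col 2 lands with bottom-row=0; cleared 0 line(s) (total 0); column heights now [0 0 2 2 0 0], max=2
Drop 2: O rot3 at col 1 lands with bottom-row=2; cleared 0 line(s) (total 0); column heights now [0 4 4 2 0 0], max=4
Drop 3: T rot0 at col 2 lands with bottom-row=4; cleared 0 line(s) (total 0); column heights now [0 4 5 6 5 0], max=6
Drop 4: O rot2 at col 3 lands with bottom-row=6; cleared 0 line(s) (total 0); column heights now [0 4 5 8 8 0], max=8
Test piece S rot3 at col 0 (width 2): heights before test = [0 4 5 8 8 0]; fits = True

Answer: yes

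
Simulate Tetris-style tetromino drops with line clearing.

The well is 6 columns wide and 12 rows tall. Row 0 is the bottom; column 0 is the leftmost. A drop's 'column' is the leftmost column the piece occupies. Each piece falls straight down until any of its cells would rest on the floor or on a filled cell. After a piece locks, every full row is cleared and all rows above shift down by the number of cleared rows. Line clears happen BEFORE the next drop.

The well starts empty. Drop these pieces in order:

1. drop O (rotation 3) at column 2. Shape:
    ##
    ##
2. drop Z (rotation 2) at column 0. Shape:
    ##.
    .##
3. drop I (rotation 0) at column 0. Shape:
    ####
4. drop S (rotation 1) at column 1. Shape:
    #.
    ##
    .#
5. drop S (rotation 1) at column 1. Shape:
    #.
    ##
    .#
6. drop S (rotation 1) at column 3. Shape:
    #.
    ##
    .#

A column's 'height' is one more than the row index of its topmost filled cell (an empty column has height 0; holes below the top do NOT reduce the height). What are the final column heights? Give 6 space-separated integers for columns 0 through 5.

Drop 1: O rot3 at col 2 lands with bottom-row=0; cleared 0 line(s) (total 0); column heights now [0 0 2 2 0 0], max=2
Drop 2: Z rot2 at col 0 lands with bottom-row=2; cleared 0 line(s) (total 0); column heights now [4 4 3 2 0 0], max=4
Drop 3: I rot0 at col 0 lands with bottom-row=4; cleared 0 line(s) (total 0); column heights now [5 5 5 5 0 0], max=5
Drop 4: S rot1 at col 1 lands with bottom-row=5; cleared 0 line(s) (total 0); column heights now [5 8 7 5 0 0], max=8
Drop 5: S rot1 at col 1 lands with bottom-row=7; cleared 0 line(s) (total 0); column heights now [5 10 9 5 0 0], max=10
Drop 6: S rot1 at col 3 lands with bottom-row=4; cleared 0 line(s) (total 0); column heights now [5 10 9 7 6 0], max=10

Answer: 5 10 9 7 6 0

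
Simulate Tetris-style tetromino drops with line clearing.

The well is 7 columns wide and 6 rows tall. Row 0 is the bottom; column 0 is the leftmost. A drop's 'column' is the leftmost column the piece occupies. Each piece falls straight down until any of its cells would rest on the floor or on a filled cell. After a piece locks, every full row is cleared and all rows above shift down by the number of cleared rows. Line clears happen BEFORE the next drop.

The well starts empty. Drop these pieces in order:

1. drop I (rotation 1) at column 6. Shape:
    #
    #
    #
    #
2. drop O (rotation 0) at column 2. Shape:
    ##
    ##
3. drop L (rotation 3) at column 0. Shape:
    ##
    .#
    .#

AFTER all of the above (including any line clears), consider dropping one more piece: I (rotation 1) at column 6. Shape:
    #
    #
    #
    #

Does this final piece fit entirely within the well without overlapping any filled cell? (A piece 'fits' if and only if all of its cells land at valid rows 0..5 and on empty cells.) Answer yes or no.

Answer: no

Derivation:
Drop 1: I rot1 at col 6 lands with bottom-row=0; cleared 0 line(s) (total 0); column heights now [0 0 0 0 0 0 4], max=4
Drop 2: O rot0 at col 2 lands with bottom-row=0; cleared 0 line(s) (total 0); column heights now [0 0 2 2 0 0 4], max=4
Drop 3: L rot3 at col 0 lands with bottom-row=0; cleared 0 line(s) (total 0); column heights now [3 3 2 2 0 0 4], max=4
Test piece I rot1 at col 6 (width 1): heights before test = [3 3 2 2 0 0 4]; fits = False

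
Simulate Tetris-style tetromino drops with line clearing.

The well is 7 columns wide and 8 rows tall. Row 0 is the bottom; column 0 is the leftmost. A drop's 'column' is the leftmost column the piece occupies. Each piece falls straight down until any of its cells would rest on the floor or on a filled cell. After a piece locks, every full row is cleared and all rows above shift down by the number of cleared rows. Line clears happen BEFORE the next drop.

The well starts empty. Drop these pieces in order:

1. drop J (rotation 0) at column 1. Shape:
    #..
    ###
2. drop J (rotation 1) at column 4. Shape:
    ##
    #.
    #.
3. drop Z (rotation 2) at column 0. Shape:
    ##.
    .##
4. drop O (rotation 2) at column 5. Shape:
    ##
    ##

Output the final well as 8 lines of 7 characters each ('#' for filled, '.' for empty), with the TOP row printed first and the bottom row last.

Drop 1: J rot0 at col 1 lands with bottom-row=0; cleared 0 line(s) (total 0); column heights now [0 2 1 1 0 0 0], max=2
Drop 2: J rot1 at col 4 lands with bottom-row=0; cleared 0 line(s) (total 0); column heights now [0 2 1 1 3 3 0], max=3
Drop 3: Z rot2 at col 0 lands with bottom-row=2; cleared 0 line(s) (total 0); column heights now [4 4 3 1 3 3 0], max=4
Drop 4: O rot2 at col 5 lands with bottom-row=3; cleared 0 line(s) (total 0); column heights now [4 4 3 1 3 5 5], max=5

Answer: .......
.......
.......
.....##
##...##
.##.##.
.#..#..
.####..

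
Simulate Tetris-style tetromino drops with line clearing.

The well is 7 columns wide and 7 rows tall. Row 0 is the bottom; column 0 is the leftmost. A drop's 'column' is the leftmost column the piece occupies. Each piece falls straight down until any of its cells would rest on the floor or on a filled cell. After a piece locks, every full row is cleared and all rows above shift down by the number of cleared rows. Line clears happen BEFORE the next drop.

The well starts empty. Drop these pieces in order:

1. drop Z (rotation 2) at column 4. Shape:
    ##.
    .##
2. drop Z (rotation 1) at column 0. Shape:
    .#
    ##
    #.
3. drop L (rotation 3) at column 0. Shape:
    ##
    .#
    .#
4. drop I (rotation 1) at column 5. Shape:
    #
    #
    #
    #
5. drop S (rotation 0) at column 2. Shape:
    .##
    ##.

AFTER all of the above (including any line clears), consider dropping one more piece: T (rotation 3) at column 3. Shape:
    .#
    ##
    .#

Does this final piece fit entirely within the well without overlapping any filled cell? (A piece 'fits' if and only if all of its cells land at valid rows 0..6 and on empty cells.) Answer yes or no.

Drop 1: Z rot2 at col 4 lands with bottom-row=0; cleared 0 line(s) (total 0); column heights now [0 0 0 0 2 2 1], max=2
Drop 2: Z rot1 at col 0 lands with bottom-row=0; cleared 0 line(s) (total 0); column heights now [2 3 0 0 2 2 1], max=3
Drop 3: L rot3 at col 0 lands with bottom-row=3; cleared 0 line(s) (total 0); column heights now [6 6 0 0 2 2 1], max=6
Drop 4: I rot1 at col 5 lands with bottom-row=2; cleared 0 line(s) (total 0); column heights now [6 6 0 0 2 6 1], max=6
Drop 5: S rot0 at col 2 lands with bottom-row=1; cleared 0 line(s) (total 0); column heights now [6 6 2 3 3 6 1], max=6
Test piece T rot3 at col 3 (width 2): heights before test = [6 6 2 3 3 6 1]; fits = True

Answer: yes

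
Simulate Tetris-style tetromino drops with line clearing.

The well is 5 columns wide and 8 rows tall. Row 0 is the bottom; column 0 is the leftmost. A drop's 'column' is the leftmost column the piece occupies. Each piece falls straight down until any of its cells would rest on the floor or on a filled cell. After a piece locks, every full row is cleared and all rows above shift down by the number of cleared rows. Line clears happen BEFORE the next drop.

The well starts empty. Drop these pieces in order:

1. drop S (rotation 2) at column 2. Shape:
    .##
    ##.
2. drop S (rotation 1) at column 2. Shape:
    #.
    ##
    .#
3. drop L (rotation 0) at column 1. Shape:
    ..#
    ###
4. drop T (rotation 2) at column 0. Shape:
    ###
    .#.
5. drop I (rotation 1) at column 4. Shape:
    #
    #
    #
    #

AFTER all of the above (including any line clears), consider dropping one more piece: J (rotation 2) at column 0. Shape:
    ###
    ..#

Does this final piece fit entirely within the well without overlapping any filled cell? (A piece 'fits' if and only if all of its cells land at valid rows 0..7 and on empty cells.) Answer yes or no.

Drop 1: S rot2 at col 2 lands with bottom-row=0; cleared 0 line(s) (total 0); column heights now [0 0 1 2 2], max=2
Drop 2: S rot1 at col 2 lands with bottom-row=2; cleared 0 line(s) (total 0); column heights now [0 0 5 4 2], max=5
Drop 3: L rot0 at col 1 lands with bottom-row=5; cleared 0 line(s) (total 0); column heights now [0 6 6 7 2], max=7
Drop 4: T rot2 at col 0 lands with bottom-row=6; cleared 0 line(s) (total 0); column heights now [8 8 8 7 2], max=8
Drop 5: I rot1 at col 4 lands with bottom-row=2; cleared 0 line(s) (total 0); column heights now [8 8 8 7 6], max=8
Test piece J rot2 at col 0 (width 3): heights before test = [8 8 8 7 6]; fits = False

Answer: no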